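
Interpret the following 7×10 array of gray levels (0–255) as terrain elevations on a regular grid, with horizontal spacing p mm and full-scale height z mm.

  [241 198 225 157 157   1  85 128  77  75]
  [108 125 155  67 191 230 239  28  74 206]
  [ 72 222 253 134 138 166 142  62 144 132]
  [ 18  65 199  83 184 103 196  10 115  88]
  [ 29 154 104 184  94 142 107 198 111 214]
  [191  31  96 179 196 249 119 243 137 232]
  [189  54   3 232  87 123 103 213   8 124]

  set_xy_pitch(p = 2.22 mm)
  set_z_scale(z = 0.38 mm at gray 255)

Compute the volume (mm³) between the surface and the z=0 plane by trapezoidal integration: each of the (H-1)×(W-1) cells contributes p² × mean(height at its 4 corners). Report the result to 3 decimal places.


height_mm = gray/255 × 0.38; cell vol = 2.22² × mean(4 corners)
unit = 2.22² × 0.38 / (4×255) = 0.00183607 mm³ per gray-sum
row 0: Σ corner-gray over 9 cells = 4904  → 9.0041
row 1: Σ corner-gray over 9 cells = 5258  → 9.6541
row 2: Σ corner-gray over 9 cells = 4742  → 8.7066
row 3: Σ corner-gray over 9 cells = 4447  → 8.1650
row 4: Σ corner-gray over 9 cells = 5354  → 9.8303
row 5: Σ corner-gray over 9 cells = 4882  → 8.9637
Σ rows: total corner-gray = 29587  → 54.3238 mm³

54.324


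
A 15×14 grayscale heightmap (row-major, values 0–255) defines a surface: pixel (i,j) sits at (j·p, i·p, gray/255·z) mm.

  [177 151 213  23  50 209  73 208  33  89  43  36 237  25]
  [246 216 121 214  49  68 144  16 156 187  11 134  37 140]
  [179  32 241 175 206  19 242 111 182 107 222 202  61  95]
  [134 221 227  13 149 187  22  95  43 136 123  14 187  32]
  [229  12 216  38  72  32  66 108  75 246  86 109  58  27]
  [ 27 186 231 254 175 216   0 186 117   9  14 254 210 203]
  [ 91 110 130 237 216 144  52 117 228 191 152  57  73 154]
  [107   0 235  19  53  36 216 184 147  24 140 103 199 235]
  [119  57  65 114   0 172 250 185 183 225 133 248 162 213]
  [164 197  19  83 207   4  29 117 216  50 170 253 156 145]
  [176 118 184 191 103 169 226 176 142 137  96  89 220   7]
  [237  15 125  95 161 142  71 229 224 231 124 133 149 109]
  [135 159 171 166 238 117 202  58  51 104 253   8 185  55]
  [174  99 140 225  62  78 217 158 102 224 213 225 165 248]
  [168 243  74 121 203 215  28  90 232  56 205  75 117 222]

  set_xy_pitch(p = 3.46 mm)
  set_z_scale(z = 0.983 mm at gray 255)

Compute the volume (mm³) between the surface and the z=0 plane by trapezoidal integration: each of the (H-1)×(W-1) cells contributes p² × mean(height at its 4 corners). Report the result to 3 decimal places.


1133.820

height_mm = gray/255 × 0.983; cell vol = 3.46² × mean(4 corners)
unit = 3.46² × 0.983 / (4×255) = 0.0115373 mm³ per gray-sum
row 0: Σ corner-gray over 13 cells = 6024  → 69.5009
row 1: Σ corner-gray over 13 cells = 6966  → 80.3691
row 2: Σ corner-gray over 13 cells = 6874  → 79.3076
row 3: Σ corner-gray over 13 cells = 5492  → 63.3630
row 4: Σ corner-gray over 13 cells = 6426  → 74.1389
row 5: Σ corner-gray over 13 cells = 7593  → 87.6030
row 6: Σ corner-gray over 13 cells = 6713  → 77.4501
row 7: Σ corner-gray over 13 cells = 6974  → 80.4614
row 8: Σ corner-gray over 13 cells = 7231  → 83.4265
row 9: Σ corner-gray over 13 cells = 7196  → 83.0227
row 10: Σ corner-gray over 13 cells = 7629  → 88.0183
row 11: Σ corner-gray over 13 cells = 7358  → 84.8917
row 12: Σ corner-gray over 13 cells = 7852  → 90.5912
row 13: Σ corner-gray over 13 cells = 7946  → 91.6757
Σ rows: total corner-gray = 98274  → 1133.8202 mm³


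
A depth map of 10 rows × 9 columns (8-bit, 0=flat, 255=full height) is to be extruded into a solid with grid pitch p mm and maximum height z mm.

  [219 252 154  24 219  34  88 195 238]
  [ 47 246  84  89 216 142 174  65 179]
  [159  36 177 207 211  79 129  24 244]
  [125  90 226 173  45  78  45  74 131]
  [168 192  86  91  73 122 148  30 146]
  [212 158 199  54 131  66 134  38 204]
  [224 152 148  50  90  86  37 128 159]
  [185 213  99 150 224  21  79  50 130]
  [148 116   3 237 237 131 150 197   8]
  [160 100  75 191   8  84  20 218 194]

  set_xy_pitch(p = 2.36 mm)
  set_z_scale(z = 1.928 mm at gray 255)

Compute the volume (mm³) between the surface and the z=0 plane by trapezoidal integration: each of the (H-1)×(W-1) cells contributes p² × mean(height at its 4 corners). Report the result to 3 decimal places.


height_mm = gray/255 × 1.928; cell vol = 2.36² × mean(4 corners)
unit = 2.36² × 1.928 / (4×255) = 0.0105276 mm³ per gray-sum
row 0: Σ corner-gray over 8 cells = 4647  → 48.9219
row 1: Σ corner-gray over 8 cells = 4387  → 46.1847
row 2: Σ corner-gray over 8 cells = 3847  → 40.4998
row 3: Σ corner-gray over 8 cells = 3516  → 37.0152
row 4: Σ corner-gray over 8 cells = 3774  → 39.7313
row 5: Σ corner-gray over 8 cells = 3741  → 39.3839
row 6: Σ corner-gray over 8 cells = 3752  → 39.4997
row 7: Σ corner-gray over 8 cells = 4285  → 45.1109
row 8: Σ corner-gray over 8 cells = 4044  → 42.5738
Σ rows: total corner-gray = 35993  → 378.9212 mm³

378.921


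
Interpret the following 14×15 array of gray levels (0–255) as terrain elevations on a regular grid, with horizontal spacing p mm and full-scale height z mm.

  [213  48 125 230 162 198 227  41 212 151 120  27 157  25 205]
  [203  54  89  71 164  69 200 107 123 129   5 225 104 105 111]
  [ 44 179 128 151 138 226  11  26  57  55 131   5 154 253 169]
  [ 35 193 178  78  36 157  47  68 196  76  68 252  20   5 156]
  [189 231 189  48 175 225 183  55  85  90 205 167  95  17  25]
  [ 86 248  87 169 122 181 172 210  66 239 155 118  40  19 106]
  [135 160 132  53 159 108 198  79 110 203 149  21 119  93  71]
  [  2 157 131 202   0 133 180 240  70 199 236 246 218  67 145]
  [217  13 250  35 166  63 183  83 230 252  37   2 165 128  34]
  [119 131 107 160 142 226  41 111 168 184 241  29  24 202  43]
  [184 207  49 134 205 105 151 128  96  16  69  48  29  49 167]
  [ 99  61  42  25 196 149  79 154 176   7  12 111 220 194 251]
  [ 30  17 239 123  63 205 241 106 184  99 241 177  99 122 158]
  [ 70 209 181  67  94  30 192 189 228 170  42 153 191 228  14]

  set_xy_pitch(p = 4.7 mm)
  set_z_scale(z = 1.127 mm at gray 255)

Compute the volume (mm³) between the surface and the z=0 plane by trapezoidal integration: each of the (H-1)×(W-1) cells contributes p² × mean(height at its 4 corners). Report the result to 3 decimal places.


height_mm = gray/255 × 1.127; cell vol = 4.7² × mean(4 corners)
unit = 4.7² × 1.127 / (4×255) = 0.0244073 mm³ per gray-sum
row 0: Σ corner-gray over 14 cells = 7068  → 172.5107
row 1: Σ corner-gray over 14 cells = 6445  → 157.3049
row 2: Σ corner-gray over 14 cells = 6180  → 150.8370
row 3: Σ corner-gray over 14 cells = 6683  → 163.1139
row 4: Σ corner-gray over 14 cells = 7588  → 185.2025
row 5: Σ corner-gray over 14 cells = 7218  → 176.1718
row 6: Σ corner-gray over 14 cells = 7679  → 187.4235
row 7: Σ corner-gray over 14 cells = 7770  → 189.6446
row 8: Σ corner-gray over 14 cells = 7159  → 174.7317
row 9: Σ corner-gray over 14 cells = 6617  → 161.5030
row 10: Σ corner-gray over 14 cells = 6125  → 149.4946
row 11: Σ corner-gray over 14 cells = 7222  → 176.2694
row 12: Σ corner-gray over 14 cells = 8052  → 196.5275
Σ rows: total corner-gray = 91806  → 2240.7351 mm³

2240.735


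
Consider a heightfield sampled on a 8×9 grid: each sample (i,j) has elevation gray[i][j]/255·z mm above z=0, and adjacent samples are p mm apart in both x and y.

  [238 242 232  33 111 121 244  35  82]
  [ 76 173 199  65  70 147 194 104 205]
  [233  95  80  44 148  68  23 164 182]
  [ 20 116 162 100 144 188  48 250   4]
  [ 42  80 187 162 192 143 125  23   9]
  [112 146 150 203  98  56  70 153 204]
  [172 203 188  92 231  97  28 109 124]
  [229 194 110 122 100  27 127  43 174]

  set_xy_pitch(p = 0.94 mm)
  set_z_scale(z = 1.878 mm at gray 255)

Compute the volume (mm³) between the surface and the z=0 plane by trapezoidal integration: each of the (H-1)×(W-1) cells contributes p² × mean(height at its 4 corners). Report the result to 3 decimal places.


45.948

height_mm = gray/255 × 1.878; cell vol = 0.94² × mean(4 corners)
unit = 0.94² × 1.878 / (4×255) = 0.00162686 mm³ per gray-sum
row 0: Σ corner-gray over 8 cells = 4541  → 7.3876
row 1: Σ corner-gray over 8 cells = 3844  → 6.2537
row 2: Σ corner-gray over 8 cells = 3699  → 6.0178
row 3: Σ corner-gray over 8 cells = 3915  → 6.3692
row 4: Σ corner-gray over 8 cells = 3943  → 6.4147
row 5: Σ corner-gray over 8 cells = 4260  → 6.9304
row 6: Σ corner-gray over 8 cells = 4041  → 6.5742
Σ rows: total corner-gray = 28243  → 45.9475 mm³


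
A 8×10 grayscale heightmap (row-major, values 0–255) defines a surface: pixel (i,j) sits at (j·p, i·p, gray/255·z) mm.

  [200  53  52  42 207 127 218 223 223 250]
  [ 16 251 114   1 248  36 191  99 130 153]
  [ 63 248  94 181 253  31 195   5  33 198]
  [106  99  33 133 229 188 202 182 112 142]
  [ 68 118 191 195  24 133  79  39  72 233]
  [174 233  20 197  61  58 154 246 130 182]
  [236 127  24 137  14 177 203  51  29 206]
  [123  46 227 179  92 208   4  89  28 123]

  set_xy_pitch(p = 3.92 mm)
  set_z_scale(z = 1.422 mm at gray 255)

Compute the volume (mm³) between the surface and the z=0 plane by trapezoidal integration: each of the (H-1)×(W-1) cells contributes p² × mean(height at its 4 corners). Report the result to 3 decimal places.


691.649

height_mm = gray/255 × 1.422; cell vol = 3.92² × mean(4 corners)
unit = 3.92² × 1.422 / (4×255) = 0.0214226 mm³ per gray-sum
row 0: Σ corner-gray over 9 cells = 5049  → 108.1626
row 1: Σ corner-gray over 9 cells = 4650  → 99.6149
row 2: Σ corner-gray over 9 cells = 4945  → 105.9346
row 3: Σ corner-gray over 9 cells = 4607  → 98.6938
row 4: Σ corner-gray over 9 cells = 4557  → 97.6226
row 5: Σ corner-gray over 9 cells = 4520  → 96.8300
row 6: Σ corner-gray over 9 cells = 3958  → 84.7905
Σ rows: total corner-gray = 32286  → 691.6491 mm³


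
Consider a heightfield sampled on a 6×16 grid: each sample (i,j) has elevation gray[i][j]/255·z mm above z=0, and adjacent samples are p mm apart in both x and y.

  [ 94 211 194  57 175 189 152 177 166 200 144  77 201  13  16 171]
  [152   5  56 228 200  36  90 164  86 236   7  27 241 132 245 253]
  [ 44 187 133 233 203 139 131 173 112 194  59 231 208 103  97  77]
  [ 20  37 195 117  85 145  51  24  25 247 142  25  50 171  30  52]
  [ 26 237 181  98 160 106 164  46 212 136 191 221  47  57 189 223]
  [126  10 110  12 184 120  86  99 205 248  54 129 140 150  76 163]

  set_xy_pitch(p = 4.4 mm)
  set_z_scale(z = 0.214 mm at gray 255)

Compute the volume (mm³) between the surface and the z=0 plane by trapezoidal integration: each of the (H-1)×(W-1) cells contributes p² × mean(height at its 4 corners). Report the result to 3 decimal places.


height_mm = gray/255 × 0.214; cell vol = 4.4² × mean(4 corners)
unit = 4.4² × 0.214 / (4×255) = 0.0040618 mm³ per gray-sum
row 0: Σ corner-gray over 15 cells = 8120  → 32.9818
row 1: Σ corner-gray over 15 cells = 8438  → 34.2735
row 2: Σ corner-gray over 15 cells = 7287  → 29.5984
row 3: Σ corner-gray over 15 cells = 7099  → 28.8347
row 4: Σ corner-gray over 15 cells = 7874  → 31.9826
Σ rows: total corner-gray = 38818  → 157.6711 mm³

157.671


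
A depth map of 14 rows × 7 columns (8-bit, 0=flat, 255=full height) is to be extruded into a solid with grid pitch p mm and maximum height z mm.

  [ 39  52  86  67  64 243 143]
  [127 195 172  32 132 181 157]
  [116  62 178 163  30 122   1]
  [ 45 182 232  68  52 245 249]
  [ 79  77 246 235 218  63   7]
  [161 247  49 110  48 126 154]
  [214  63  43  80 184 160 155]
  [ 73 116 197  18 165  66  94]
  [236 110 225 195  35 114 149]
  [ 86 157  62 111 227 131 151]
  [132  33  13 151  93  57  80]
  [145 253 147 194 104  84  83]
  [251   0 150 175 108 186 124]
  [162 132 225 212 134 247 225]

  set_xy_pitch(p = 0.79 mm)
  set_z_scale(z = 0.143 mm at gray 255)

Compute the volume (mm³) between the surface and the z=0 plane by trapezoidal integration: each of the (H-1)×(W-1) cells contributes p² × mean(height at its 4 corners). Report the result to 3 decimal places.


3.528

height_mm = gray/255 × 0.143; cell vol = 0.79² × mean(4 corners)
unit = 0.79² × 0.143 / (4×255) = 8.74964e-05 mm³ per gray-sum
row 0: Σ corner-gray over 6 cells = 2914  → 0.2550
row 1: Σ corner-gray over 6 cells = 2935  → 0.2568
row 2: Σ corner-gray over 6 cells = 3079  → 0.2694
row 3: Σ corner-gray over 6 cells = 3616  → 0.3164
row 4: Σ corner-gray over 6 cells = 3239  → 0.2834
row 5: Σ corner-gray over 6 cells = 2904  → 0.2541
row 6: Σ corner-gray over 6 cells = 2720  → 0.2380
row 7: Σ corner-gray over 6 cells = 3034  → 0.2655
row 8: Σ corner-gray over 6 cells = 3356  → 0.2936
row 9: Σ corner-gray over 6 cells = 2519  → 0.2204
row 10: Σ corner-gray over 6 cells = 2698  → 0.2361
row 11: Σ corner-gray over 6 cells = 3405  → 0.2979
row 12: Σ corner-gray over 6 cells = 3900  → 0.3412
Σ rows: total corner-gray = 40319  → 3.5278 mm³


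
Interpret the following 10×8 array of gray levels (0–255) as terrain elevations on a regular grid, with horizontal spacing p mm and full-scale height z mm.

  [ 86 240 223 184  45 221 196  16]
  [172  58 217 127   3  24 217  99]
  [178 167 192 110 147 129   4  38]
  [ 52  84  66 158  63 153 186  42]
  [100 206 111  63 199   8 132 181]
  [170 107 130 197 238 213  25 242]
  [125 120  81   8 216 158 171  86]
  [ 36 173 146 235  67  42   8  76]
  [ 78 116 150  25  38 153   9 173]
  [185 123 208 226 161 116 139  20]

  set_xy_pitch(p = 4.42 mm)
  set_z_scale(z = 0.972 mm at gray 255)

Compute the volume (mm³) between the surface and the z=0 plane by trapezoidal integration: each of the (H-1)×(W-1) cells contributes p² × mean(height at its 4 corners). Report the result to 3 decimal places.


height_mm = gray/255 × 0.972; cell vol = 4.42² × mean(4 corners)
unit = 4.42² × 0.972 / (4×255) = 0.018617 mm³ per gray-sum
row 0: Σ corner-gray over 7 cells = 3883  → 72.2900
row 1: Σ corner-gray over 7 cells = 3277  → 61.0080
row 2: Σ corner-gray over 7 cells = 3228  → 60.0958
row 3: Σ corner-gray over 7 cells = 3233  → 60.1889
row 4: Σ corner-gray over 7 cells = 3951  → 73.5559
row 5: Σ corner-gray over 7 cells = 3951  → 73.5559
row 6: Σ corner-gray over 7 cells = 3173  → 59.0719
row 7: Σ corner-gray over 7 cells = 2687  → 50.0240
row 8: Σ corner-gray over 7 cells = 3384  → 63.0001
Σ rows: total corner-gray = 30767  → 572.7905 mm³

572.790


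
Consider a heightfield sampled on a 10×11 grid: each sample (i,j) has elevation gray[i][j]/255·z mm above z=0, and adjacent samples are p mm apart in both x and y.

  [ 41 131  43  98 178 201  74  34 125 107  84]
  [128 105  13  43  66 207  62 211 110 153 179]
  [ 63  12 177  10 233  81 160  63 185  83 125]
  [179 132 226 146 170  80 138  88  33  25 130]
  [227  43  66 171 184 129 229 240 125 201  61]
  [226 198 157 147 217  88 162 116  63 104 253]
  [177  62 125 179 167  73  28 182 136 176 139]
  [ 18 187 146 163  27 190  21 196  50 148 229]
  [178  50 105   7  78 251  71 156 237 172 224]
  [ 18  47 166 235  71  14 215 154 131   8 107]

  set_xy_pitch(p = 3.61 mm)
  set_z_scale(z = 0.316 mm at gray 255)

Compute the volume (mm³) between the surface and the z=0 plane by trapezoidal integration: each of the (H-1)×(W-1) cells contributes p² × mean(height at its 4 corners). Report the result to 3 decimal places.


height_mm = gray/255 × 0.316; cell vol = 3.61² × mean(4 corners)
unit = 3.61² × 0.316 / (4×255) = 0.0040374 mm³ per gray-sum
row 0: Σ corner-gray over 10 cells = 4354  → 17.5788
row 1: Σ corner-gray over 10 cells = 4443  → 17.9381
row 2: Σ corner-gray over 10 cells = 4581  → 18.4953
row 3: Σ corner-gray over 10 cells = 5449  → 21.9998
row 4: Σ corner-gray over 10 cells = 6047  → 24.4141
row 5: Σ corner-gray over 10 cells = 5555  → 22.4277
row 6: Σ corner-gray over 10 cells = 5075  → 20.4898
row 7: Σ corner-gray over 10 cells = 5159  → 20.8289
row 8: Σ corner-gray over 10 cells = 4863  → 19.6339
Σ rows: total corner-gray = 45526  → 183.8065 mm³

183.806


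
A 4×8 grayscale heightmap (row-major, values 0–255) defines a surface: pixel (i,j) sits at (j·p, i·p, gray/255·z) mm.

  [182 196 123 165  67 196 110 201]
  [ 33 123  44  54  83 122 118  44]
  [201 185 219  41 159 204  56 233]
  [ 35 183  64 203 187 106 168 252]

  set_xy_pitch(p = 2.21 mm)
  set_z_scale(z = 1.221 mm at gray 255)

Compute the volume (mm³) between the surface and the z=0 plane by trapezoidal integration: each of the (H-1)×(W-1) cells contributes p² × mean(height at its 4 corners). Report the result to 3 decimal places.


height_mm = gray/255 × 1.221; cell vol = 2.21² × mean(4 corners)
unit = 2.21² × 1.221 / (4×255) = 0.00584656 mm³ per gray-sum
row 0: Σ corner-gray over 7 cells = 3262  → 19.0715
row 1: Σ corner-gray over 7 cells = 3327  → 19.4515
row 2: Σ corner-gray over 7 cells = 4271  → 24.9706
Σ rows: total corner-gray = 10860  → 63.4936 mm³

63.494


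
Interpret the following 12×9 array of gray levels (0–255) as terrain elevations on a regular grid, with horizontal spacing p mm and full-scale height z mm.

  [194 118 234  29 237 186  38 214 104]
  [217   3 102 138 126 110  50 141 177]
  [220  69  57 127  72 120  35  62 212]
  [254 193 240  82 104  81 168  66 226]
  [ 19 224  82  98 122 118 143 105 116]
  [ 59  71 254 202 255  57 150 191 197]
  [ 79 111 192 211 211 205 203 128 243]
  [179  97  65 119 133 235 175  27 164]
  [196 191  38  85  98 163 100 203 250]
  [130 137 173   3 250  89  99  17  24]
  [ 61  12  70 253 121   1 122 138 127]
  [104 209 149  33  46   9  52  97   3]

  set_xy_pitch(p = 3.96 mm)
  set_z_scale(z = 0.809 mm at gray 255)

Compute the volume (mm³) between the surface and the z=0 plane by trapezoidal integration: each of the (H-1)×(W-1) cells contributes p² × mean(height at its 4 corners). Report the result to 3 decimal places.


height_mm = gray/255 × 0.809; cell vol = 3.96² × mean(4 corners)
unit = 3.96² × 0.809 / (4×255) = 0.0124377 mm³ per gray-sum
row 0: Σ corner-gray over 8 cells = 4144  → 51.5417
row 1: Σ corner-gray over 8 cells = 3250  → 40.4224
row 2: Σ corner-gray over 8 cells = 3864  → 48.0591
row 3: Σ corner-gray over 8 cells = 4267  → 53.0715
row 4: Σ corner-gray over 8 cells = 4535  → 56.4048
row 5: Σ corner-gray over 8 cells = 5460  → 67.9096
row 6: Σ corner-gray over 8 cells = 4889  → 60.8077
row 7: Σ corner-gray over 8 cells = 4247  → 52.8227
row 8: Σ corner-gray over 8 cells = 3892  → 48.4074
row 9: Σ corner-gray over 8 cells = 3312  → 41.1935
row 10: Σ corner-gray over 8 cells = 2919  → 36.3055
Σ rows: total corner-gray = 44779  → 556.9460 mm³

556.946


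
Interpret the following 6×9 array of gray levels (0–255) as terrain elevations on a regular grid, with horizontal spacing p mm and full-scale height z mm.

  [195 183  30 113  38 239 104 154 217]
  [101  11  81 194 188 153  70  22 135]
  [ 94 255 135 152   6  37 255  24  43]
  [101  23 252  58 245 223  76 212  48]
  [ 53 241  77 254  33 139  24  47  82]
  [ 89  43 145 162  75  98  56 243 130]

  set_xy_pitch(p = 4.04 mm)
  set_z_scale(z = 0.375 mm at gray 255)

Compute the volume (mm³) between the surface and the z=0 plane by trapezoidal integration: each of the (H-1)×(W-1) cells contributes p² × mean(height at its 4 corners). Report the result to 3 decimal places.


height_mm = gray/255 × 0.375; cell vol = 4.04² × mean(4 corners)
unit = 4.04² × 0.375 / (4×255) = 0.00600059 mm³ per gray-sum
row 0: Σ corner-gray over 8 cells = 3808  → 22.8502
row 1: Σ corner-gray over 8 cells = 3539  → 21.2361
row 2: Σ corner-gray over 8 cells = 4192  → 25.1545
row 3: Σ corner-gray over 8 cells = 4092  → 24.5544
row 4: Σ corner-gray over 8 cells = 3628  → 21.7701
Σ rows: total corner-gray = 19259  → 115.5653 mm³

115.565


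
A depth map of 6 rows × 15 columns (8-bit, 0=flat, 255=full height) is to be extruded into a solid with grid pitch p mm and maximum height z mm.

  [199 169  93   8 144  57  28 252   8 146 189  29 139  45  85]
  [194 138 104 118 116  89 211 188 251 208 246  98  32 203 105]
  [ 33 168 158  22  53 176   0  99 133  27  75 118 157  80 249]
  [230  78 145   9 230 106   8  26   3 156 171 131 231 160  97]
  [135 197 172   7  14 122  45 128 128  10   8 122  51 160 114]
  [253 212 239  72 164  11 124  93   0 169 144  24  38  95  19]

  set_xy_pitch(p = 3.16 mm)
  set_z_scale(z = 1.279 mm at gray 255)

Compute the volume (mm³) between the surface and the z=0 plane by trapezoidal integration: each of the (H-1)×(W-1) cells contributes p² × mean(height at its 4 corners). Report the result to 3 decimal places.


398.148

height_mm = gray/255 × 1.279; cell vol = 3.16² × mean(4 corners)
unit = 3.16² × 1.279 / (4×255) = 0.0125212 mm³ per gray-sum
row 0: Σ corner-gray over 14 cells = 7201  → 90.1649
row 1: Σ corner-gray over 14 cells = 7117  → 89.1131
row 2: Σ corner-gray over 14 cells = 6049  → 75.7405
row 3: Σ corner-gray over 14 cells = 5812  → 72.7730
row 4: Σ corner-gray over 14 cells = 5619  → 70.3564
Σ rows: total corner-gray = 31798  → 398.1478 mm³


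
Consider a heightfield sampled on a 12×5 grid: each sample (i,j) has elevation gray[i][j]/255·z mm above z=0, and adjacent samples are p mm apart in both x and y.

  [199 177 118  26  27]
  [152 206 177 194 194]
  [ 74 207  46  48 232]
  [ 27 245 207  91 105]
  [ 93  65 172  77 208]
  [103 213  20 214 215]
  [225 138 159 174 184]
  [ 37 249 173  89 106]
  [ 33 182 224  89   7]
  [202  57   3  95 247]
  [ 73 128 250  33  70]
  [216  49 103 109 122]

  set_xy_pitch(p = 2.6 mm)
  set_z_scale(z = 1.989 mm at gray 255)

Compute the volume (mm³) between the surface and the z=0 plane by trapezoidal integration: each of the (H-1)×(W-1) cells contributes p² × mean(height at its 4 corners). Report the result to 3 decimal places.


height_mm = gray/255 × 1.989; cell vol = 2.6² × mean(4 corners)
unit = 2.6² × 1.989 / (4×255) = 0.013182 mm³ per gray-sum
row 0: Σ corner-gray over 4 cells = 2368  → 31.2150
row 1: Σ corner-gray over 4 cells = 2408  → 31.7423
row 2: Σ corner-gray over 4 cells = 2126  → 28.0249
row 3: Σ corner-gray over 4 cells = 2147  → 28.3018
row 4: Σ corner-gray over 4 cells = 2141  → 28.2227
row 5: Σ corner-gray over 4 cells = 2563  → 33.7855
row 6: Σ corner-gray over 4 cells = 2516  → 33.1659
row 7: Σ corner-gray over 4 cells = 2195  → 28.9345
row 8: Σ corner-gray over 4 cells = 1789  → 23.5826
row 9: Σ corner-gray over 4 cells = 1724  → 22.7258
row 10: Σ corner-gray over 4 cells = 1825  → 24.0572
Σ rows: total corner-gray = 23802  → 313.7580 mm³

313.758


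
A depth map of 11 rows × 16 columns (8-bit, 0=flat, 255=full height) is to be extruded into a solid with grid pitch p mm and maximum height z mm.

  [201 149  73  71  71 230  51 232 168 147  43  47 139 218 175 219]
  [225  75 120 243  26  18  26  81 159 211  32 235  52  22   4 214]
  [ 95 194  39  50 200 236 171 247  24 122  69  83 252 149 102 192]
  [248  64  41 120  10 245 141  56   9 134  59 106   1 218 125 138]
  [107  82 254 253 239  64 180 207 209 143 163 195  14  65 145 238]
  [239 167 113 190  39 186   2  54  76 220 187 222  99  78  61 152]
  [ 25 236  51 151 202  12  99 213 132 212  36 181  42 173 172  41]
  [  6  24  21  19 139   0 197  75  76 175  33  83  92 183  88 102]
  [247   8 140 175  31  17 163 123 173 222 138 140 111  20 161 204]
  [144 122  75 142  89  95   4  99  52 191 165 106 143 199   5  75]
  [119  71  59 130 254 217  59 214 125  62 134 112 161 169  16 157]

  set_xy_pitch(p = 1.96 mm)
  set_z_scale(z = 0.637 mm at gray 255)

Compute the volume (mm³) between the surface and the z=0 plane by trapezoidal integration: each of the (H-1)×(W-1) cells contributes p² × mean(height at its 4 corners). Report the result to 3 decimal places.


172.952

height_mm = gray/255 × 0.637; cell vol = 1.96² × mean(4 corners)
unit = 1.96² × 0.637 / (4×255) = 0.00239912 mm³ per gray-sum
row 0: Σ corner-gray over 15 cells = 7095  → 17.0217
row 1: Σ corner-gray over 15 cells = 7210  → 17.2976
row 2: Σ corner-gray over 15 cells = 7207  → 17.2904
row 3: Σ corner-gray over 15 cells = 7815  → 18.7491
row 4: Σ corner-gray over 15 cells = 8550  → 20.5124
row 5: Σ corner-gray over 15 cells = 7669  → 18.3988
row 6: Σ corner-gray over 15 cells = 6408  → 15.3735
row 7: Σ corner-gray over 15 cells = 6213  → 14.9057
row 8: Σ corner-gray over 15 cells = 6888  → 16.5251
row 9: Σ corner-gray over 15 cells = 7035  → 16.8778
Σ rows: total corner-gray = 72090  → 172.9523 mm³


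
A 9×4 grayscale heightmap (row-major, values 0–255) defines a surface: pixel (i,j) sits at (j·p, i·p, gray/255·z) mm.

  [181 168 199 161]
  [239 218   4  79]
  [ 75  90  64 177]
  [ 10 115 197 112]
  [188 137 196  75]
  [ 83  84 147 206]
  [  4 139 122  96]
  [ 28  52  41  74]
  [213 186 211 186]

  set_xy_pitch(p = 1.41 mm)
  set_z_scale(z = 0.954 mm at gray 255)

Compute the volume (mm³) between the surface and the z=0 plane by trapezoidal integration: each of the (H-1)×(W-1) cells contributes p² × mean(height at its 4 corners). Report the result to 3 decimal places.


21.542

height_mm = gray/255 × 0.954; cell vol = 1.41² × mean(4 corners)
unit = 1.41² × 0.954 / (4×255) = 0.00185946 mm³ per gray-sum
row 0: Σ corner-gray over 3 cells = 1838  → 3.4177
row 1: Σ corner-gray over 3 cells = 1322  → 2.4582
row 2: Σ corner-gray over 3 cells = 1306  → 2.4285
row 3: Σ corner-gray over 3 cells = 1675  → 3.1146
row 4: Σ corner-gray over 3 cells = 1680  → 3.1239
row 5: Σ corner-gray over 3 cells = 1373  → 2.5530
row 6: Σ corner-gray over 3 cells = 910  → 1.6921
row 7: Σ corner-gray over 3 cells = 1481  → 2.7539
Σ rows: total corner-gray = 11585  → 21.5418 mm³


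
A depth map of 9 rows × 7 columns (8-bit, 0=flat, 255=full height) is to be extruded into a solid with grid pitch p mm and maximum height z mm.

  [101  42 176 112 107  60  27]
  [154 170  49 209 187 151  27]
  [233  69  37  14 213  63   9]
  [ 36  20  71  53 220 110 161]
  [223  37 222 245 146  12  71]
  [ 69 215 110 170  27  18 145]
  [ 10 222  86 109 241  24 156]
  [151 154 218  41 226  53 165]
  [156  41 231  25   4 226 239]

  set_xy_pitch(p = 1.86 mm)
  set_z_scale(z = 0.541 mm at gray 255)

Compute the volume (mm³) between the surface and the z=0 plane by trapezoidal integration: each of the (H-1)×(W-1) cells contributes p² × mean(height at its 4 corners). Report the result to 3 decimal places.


41.541

height_mm = gray/255 × 0.541; cell vol = 1.86² × mean(4 corners)
unit = 1.86² × 0.541 / (4×255) = 0.00183494 mm³ per gray-sum
row 0: Σ corner-gray over 6 cells = 2835  → 5.2021
row 1: Σ corner-gray over 6 cells = 2747  → 5.0406
row 2: Σ corner-gray over 6 cells = 2179  → 3.9983
row 3: Σ corner-gray over 6 cells = 2763  → 5.0700
row 4: Σ corner-gray over 6 cells = 2912  → 5.3434
row 5: Σ corner-gray over 6 cells = 2824  → 5.1819
row 6: Σ corner-gray over 6 cells = 3230  → 5.9269
row 7: Σ corner-gray over 6 cells = 3149  → 5.7782
Σ rows: total corner-gray = 22639  → 41.5413 mm³


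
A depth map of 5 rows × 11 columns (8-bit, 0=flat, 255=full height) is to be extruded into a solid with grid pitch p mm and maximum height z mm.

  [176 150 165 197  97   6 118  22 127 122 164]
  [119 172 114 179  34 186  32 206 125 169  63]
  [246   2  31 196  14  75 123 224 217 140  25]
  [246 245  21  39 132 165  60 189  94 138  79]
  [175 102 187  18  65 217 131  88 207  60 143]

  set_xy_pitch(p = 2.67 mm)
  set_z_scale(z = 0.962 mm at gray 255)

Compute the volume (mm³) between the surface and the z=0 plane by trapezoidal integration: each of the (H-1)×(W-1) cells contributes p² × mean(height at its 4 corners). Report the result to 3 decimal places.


132.185

height_mm = gray/255 × 0.962; cell vol = 2.67² × mean(4 corners)
unit = 2.67² × 0.962 / (4×255) = 0.00672353 mm³ per gray-sum
row 0: Σ corner-gray over 10 cells = 4964  → 33.3756
row 1: Σ corner-gray over 10 cells = 4931  → 33.1537
row 2: Σ corner-gray over 10 cells = 4806  → 32.3133
row 3: Σ corner-gray over 10 cells = 4959  → 33.3420
Σ rows: total corner-gray = 19660  → 132.1846 mm³


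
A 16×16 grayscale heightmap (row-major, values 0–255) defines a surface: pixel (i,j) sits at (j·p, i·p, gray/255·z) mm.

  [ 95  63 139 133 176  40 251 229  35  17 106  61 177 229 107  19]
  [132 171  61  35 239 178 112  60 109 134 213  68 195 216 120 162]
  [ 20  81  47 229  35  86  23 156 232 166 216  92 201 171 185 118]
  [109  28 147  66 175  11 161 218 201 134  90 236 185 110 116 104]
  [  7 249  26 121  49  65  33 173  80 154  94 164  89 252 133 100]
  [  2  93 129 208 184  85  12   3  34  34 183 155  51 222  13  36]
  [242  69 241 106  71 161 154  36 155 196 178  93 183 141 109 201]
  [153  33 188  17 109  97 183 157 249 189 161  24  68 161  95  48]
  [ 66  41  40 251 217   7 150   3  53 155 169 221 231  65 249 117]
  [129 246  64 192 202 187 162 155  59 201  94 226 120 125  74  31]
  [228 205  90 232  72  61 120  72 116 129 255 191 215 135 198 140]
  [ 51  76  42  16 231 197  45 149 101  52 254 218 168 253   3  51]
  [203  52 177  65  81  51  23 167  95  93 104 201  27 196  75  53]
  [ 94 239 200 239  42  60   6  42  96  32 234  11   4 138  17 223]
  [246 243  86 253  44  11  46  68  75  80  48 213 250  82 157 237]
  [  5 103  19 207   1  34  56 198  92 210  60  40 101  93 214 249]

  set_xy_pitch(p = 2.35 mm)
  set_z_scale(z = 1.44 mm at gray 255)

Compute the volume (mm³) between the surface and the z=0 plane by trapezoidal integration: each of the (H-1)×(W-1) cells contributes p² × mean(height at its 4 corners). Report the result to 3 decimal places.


874.390

height_mm = gray/255 × 1.44; cell vol = 2.35² × mean(4 corners)
unit = 2.35² × 1.44 / (4×255) = 0.00779647 mm³ per gray-sum
row 0: Σ corner-gray over 15 cells = 7756  → 60.4694
row 1: Σ corner-gray over 15 cells = 8094  → 63.1046
row 2: Σ corner-gray over 15 cells = 7947  → 61.9586
row 3: Σ corner-gray over 15 cells = 7440  → 58.0057
row 4: Σ corner-gray over 15 cells = 6321  → 49.2815
row 5: Σ corner-gray over 15 cells = 7079  → 55.1912
row 6: Σ corner-gray over 15 cells = 7892  → 61.5297
row 7: Σ corner-gray over 15 cells = 7550  → 58.8634
row 8: Σ corner-gray over 15 cells = 8261  → 64.4066
row 9: Σ corner-gray over 15 cells = 8924  → 69.5757
row 10: Σ corner-gray over 15 cells = 8262  → 64.4144
row 11: Σ corner-gray over 15 cells = 6782  → 52.8757
row 12: Σ corner-gray over 15 cells = 6107  → 47.6130
row 13: Σ corner-gray over 15 cells = 6832  → 53.2655
row 14: Σ corner-gray over 15 cells = 6905  → 53.8346
Σ rows: total corner-gray = 112152  → 874.3898 mm³


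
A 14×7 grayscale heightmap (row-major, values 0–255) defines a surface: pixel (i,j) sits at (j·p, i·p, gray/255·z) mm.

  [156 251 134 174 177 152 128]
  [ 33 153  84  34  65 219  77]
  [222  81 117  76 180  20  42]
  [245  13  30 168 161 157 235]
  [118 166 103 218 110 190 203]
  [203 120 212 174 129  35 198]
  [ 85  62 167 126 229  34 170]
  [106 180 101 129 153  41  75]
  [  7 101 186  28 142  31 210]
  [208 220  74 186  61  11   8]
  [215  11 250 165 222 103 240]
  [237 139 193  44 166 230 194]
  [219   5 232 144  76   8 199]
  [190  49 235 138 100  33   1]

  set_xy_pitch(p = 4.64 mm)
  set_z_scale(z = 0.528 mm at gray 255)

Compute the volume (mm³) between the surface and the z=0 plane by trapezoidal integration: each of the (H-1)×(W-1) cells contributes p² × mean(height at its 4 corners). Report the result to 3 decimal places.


height_mm = gray/255 × 0.528; cell vol = 4.64² × mean(4 corners)
unit = 4.64² × 0.528 / (4×255) = 0.0111447 mm³ per gray-sum
row 0: Σ corner-gray over 6 cells = 3280  → 36.5547
row 1: Σ corner-gray over 6 cells = 2432  → 27.1040
row 2: Σ corner-gray over 6 cells = 2750  → 30.6480
row 3: Σ corner-gray over 6 cells = 3433  → 38.2599
row 4: Σ corner-gray over 6 cells = 3636  → 40.5223
row 5: Σ corner-gray over 6 cells = 3232  → 36.0198
row 6: Σ corner-gray over 6 cells = 2880  → 32.0968
row 7: Σ corner-gray over 6 cells = 2582  → 28.7757
row 8: Σ corner-gray over 6 cells = 2513  → 28.0067
row 9: Σ corner-gray over 6 cells = 3277  → 36.5213
row 10: Σ corner-gray over 6 cells = 3932  → 43.8211
row 11: Σ corner-gray over 6 cells = 3323  → 37.0340
row 12: Σ corner-gray over 6 cells = 2649  → 29.5224
Σ rows: total corner-gray = 39919  → 444.8866 mm³

444.887


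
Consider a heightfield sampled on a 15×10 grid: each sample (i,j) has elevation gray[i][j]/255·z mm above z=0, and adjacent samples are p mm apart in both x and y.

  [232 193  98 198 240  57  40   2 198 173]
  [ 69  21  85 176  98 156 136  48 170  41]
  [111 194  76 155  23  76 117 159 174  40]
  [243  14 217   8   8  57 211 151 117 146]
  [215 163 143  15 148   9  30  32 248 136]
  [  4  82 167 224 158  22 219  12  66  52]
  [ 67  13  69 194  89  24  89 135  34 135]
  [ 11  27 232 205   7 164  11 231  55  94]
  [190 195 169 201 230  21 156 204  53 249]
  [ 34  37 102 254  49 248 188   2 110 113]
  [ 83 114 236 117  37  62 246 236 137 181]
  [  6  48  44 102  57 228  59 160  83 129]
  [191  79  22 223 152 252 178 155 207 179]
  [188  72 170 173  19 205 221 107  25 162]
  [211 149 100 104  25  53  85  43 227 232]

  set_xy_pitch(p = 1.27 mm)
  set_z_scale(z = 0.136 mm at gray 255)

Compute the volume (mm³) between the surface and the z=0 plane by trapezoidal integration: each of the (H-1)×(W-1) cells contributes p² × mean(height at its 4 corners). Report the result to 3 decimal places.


height_mm = gray/255 × 0.136; cell vol = 1.27² × mean(4 corners)
unit = 1.27² × 0.136 / (4×255) = 0.000215053 mm³ per gray-sum
row 0: Σ corner-gray over 9 cells = 4347  → 0.9348
row 1: Σ corner-gray over 9 cells = 3989  → 0.8578
row 2: Σ corner-gray over 9 cells = 4054  → 0.8718
row 3: Σ corner-gray over 9 cells = 3882  → 0.8348
row 4: Σ corner-gray over 9 cells = 3883  → 0.8351
row 5: Σ corner-gray over 9 cells = 3452  → 0.7424
row 6: Σ corner-gray over 9 cells = 3465  → 0.7452
row 7: Σ corner-gray over 9 cells = 4866  → 1.0464
row 8: Σ corner-gray over 9 cells = 5024  → 1.0804
row 9: Σ corner-gray over 9 cells = 4761  → 1.0239
row 10: Σ corner-gray over 9 cells = 4331  → 0.9314
row 11: Σ corner-gray over 9 cells = 4603  → 0.9899
row 12: Σ corner-gray over 9 cells = 5240  → 1.1269
row 13: Σ corner-gray over 9 cells = 4349  → 0.9353
Σ rows: total corner-gray = 60246  → 12.9561 mm³

12.956


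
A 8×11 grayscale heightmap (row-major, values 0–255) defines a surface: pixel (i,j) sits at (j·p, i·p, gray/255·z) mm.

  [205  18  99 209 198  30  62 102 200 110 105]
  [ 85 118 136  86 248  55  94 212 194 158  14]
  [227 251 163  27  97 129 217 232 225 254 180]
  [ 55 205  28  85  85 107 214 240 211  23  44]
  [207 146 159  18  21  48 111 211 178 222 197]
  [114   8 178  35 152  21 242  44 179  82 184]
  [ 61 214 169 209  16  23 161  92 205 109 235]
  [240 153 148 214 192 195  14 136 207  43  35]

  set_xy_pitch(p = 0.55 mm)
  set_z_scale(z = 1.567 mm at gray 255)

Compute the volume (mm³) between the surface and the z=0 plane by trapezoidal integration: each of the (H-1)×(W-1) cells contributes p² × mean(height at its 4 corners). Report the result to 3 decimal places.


17.585

height_mm = gray/255 × 1.567; cell vol = 0.55² × mean(4 corners)
unit = 0.55² × 1.567 / (4×255) = 0.000464723 mm³ per gray-sum
row 0: Σ corner-gray over 10 cells = 5067  → 2.3548
row 1: Σ corner-gray over 10 cells = 6298  → 2.9268
row 2: Σ corner-gray over 10 cells = 6092  → 2.8311
row 3: Σ corner-gray over 10 cells = 5127  → 2.3826
row 4: Σ corner-gray over 10 cells = 4812  → 2.2362
row 5: Σ corner-gray over 10 cells = 4872  → 2.2641
row 6: Σ corner-gray over 10 cells = 5571  → 2.5890
Σ rows: total corner-gray = 37839  → 17.5847 mm³


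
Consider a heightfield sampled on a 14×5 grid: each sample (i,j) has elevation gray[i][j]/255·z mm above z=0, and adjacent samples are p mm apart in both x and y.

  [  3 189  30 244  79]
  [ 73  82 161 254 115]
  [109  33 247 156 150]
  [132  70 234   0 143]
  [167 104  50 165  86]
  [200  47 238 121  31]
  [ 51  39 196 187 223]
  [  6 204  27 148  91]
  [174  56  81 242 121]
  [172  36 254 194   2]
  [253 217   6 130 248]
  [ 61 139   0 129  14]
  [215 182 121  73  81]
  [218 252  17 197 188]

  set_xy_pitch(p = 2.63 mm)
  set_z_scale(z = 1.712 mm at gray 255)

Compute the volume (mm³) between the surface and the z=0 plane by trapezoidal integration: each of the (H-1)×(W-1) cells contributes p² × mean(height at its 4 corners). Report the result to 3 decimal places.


309.673

height_mm = gray/255 × 1.712; cell vol = 2.63² × mean(4 corners)
unit = 2.63² × 1.712 / (4×255) = 0.0116095 mm³ per gray-sum
row 0: Σ corner-gray over 4 cells = 2190  → 25.4249
row 1: Σ corner-gray over 4 cells = 2313  → 26.8529
row 2: Σ corner-gray over 4 cells = 2014  → 23.3816
row 3: Σ corner-gray over 4 cells = 1774  → 20.5953
row 4: Σ corner-gray over 4 cells = 1934  → 22.4529
row 5: Σ corner-gray over 4 cells = 2161  → 25.0882
row 6: Σ corner-gray over 4 cells = 1973  → 22.9056
row 7: Σ corner-gray over 4 cells = 1908  → 22.1510
row 8: Σ corner-gray over 4 cells = 2195  → 25.4829
row 9: Σ corner-gray over 4 cells = 2349  → 27.2708
row 10: Σ corner-gray over 4 cells = 1818  → 21.1061
row 11: Σ corner-gray over 4 cells = 1659  → 19.2602
row 12: Σ corner-gray over 4 cells = 2386  → 27.7004
Σ rows: total corner-gray = 26674  → 309.6729 mm³


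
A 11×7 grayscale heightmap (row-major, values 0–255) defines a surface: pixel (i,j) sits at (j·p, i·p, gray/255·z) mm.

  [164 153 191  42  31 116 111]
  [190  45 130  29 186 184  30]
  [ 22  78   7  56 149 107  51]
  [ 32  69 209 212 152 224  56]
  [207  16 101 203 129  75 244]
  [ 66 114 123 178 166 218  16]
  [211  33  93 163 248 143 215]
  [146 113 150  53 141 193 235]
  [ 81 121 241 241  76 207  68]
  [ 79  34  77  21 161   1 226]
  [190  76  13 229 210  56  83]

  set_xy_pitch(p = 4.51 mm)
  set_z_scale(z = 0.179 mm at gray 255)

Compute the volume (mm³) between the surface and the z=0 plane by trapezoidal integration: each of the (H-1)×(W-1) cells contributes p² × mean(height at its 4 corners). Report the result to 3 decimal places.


106.414

height_mm = gray/255 × 0.179; cell vol = 4.51² × mean(4 corners)
unit = 4.51² × 0.179 / (4×255) = 0.00356949 mm³ per gray-sum
row 0: Σ corner-gray over 6 cells = 2709  → 9.6697
row 1: Σ corner-gray over 6 cells = 2235  → 7.9778
row 2: Σ corner-gray over 6 cells = 2687  → 9.5912
row 3: Σ corner-gray over 6 cells = 3319  → 11.8471
row 4: Σ corner-gray over 6 cells = 3179  → 11.3474
row 5: Σ corner-gray over 6 cells = 3466  → 12.3718
row 6: Σ corner-gray over 6 cells = 3467  → 12.3754
row 7: Σ corner-gray over 6 cells = 3602  → 12.8573
row 8: Σ corner-gray over 6 cells = 2814  → 10.0445
row 9: Σ corner-gray over 6 cells = 2334  → 8.3312
Σ rows: total corner-gray = 29812  → 106.4136 mm³


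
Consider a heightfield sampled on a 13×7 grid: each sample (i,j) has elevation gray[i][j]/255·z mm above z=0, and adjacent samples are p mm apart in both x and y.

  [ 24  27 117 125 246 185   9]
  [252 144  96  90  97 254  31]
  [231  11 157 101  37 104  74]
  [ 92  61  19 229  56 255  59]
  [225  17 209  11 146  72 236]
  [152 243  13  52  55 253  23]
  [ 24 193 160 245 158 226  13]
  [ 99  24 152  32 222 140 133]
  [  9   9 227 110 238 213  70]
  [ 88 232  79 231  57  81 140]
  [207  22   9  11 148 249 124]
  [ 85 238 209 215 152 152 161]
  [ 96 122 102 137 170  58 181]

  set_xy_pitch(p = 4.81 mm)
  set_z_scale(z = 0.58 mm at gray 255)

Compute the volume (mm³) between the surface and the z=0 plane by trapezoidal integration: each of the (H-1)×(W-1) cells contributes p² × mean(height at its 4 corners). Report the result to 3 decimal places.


height_mm = gray/255 × 0.58; cell vol = 4.81² × mean(4 corners)
unit = 4.81² × 0.58 / (4×255) = 0.0131558 mm³ per gray-sum
row 0: Σ corner-gray over 6 cells = 3078  → 40.4936
row 1: Σ corner-gray over 6 cells = 2770  → 36.4416
row 2: Σ corner-gray over 6 cells = 2516  → 33.1000
row 3: Σ corner-gray over 6 cells = 2762  → 36.3364
row 4: Σ corner-gray over 6 cells = 2778  → 36.5469
row 5: Σ corner-gray over 6 cells = 3408  → 44.8350
row 6: Σ corner-gray over 6 cells = 3373  → 44.3746
row 7: Σ corner-gray over 6 cells = 3045  → 40.0595
row 8: Σ corner-gray over 6 cells = 3261  → 42.9011
row 9: Σ corner-gray over 6 cells = 2797  → 36.7968
row 10: Σ corner-gray over 6 cells = 3387  → 44.5588
row 11: Σ corner-gray over 6 cells = 3633  → 47.7951
Σ rows: total corner-gray = 36808  → 484.2395 mm³

484.239
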